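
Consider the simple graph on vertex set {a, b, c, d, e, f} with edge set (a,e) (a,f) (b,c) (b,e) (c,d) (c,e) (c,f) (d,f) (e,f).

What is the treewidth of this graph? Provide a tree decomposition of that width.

Treewidth 2.
One such decomposition:
Bags: B1 = {c, e, f}  B2 = {b, c, e}  B3 = {a, e, f}  B4 = {c, d, f}
Tree: B1–B2, B1–B3, B1–B4

Every bag has size at most 3, so the width is 3 − 1 = 2 and tw(G) ≤ 2. For the lower bound, the 3 vertices {c, d, f} are pairwise adjacent, and any tree decomposition puts a clique entirely inside one bag — forcing width ≥ 2. Therefore the treewidth is 2.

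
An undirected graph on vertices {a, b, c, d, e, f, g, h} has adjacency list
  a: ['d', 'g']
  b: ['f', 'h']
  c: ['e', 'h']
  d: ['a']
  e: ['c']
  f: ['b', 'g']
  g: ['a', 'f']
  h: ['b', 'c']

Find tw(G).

A width-1 tree decomposition is:
Bags: B1 = {c, e}  B2 = {c, h}  B3 = {b, h}  B4 = {b, f}  B5 = {f, g}  B6 = {a, g}  B7 = {a, d}
Tree: B1–B2, B2–B3, B3–B4, B4–B5, B5–B6, B6–B7
The largest bag has 2 vertices, giving width 1; this decomposition certifies tw(G) ≤ 1. G has an edge, so its treewidth is at least 1. Hence tw(G) = 1 exactly.

1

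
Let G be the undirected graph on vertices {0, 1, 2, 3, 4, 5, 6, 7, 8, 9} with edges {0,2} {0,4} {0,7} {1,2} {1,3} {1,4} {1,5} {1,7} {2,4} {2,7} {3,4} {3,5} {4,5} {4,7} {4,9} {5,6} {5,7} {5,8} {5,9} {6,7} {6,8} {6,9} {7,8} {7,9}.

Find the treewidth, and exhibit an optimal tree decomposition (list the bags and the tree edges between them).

Treewidth 3.
Bags: B1 = {1, 4, 5, 7}  B2 = {1, 3, 4, 5}  B3 = {4, 5, 7, 9}  B4 = {5, 6, 7, 9}  B5 = {1, 2, 4, 7}  B6 = {5, 6, 7, 8}  B7 = {0, 2, 4, 7}
Tree: B1–B2, B1–B3, B3–B4, B1–B5, B4–B6, B5–B7

The largest bag has 4 vertices, giving width 3; this decomposition certifies tw(G) ≤ 3. For the lower bound, the 4 vertices {1, 3, 4, 5} are pairwise adjacent, and any tree decomposition puts a clique entirely inside one bag — forcing width ≥ 3. Hence tw(G) = 3 exactly.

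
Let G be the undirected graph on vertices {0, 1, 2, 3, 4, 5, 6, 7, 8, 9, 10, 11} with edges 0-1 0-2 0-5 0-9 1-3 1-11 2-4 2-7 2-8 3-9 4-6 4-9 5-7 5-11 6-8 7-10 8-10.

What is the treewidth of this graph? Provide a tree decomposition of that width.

Treewidth 3.
One optimal decomposition is:
Bags: B1 = {4, 6, 8, 10}  B2 = {2, 4, 8, 10}  B3 = {2, 4, 7, 10}  B4 = {2, 4, 7, 9}  B5 = {0, 2, 7, 9}  B6 = {0, 5, 7, 9}  B7 = {0, 3, 5, 9}  B8 = {0, 1, 3, 5}  B9 = {1, 3, 5, 11}
Tree: B1–B2, B2–B3, B3–B4, B4–B5, B5–B6, B6–B7, B7–B8, B8–B9

The largest bag has 4 vertices, giving width 3; this decomposition certifies tw(G) ≤ 3. For the lower bound: the 4 vertex sets {6,8,10}, {4}, {2}, {0,5,7,9} are disjoint, each induces a connected subgraph, and every pair is joined by at least one edge of G. Contracting each set to a single vertex therefore yields K_{4} as a minor, and since treewidth is minor-monotone, tw(G) ≥ tw(K_{4}) = 3. The upper and lower bounds meet at 3, so that is the treewidth.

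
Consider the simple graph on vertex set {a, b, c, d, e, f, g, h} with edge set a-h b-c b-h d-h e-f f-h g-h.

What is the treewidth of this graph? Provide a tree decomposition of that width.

Each bag holds 2 vertices, so the decomposition has width 1, which upper-bounds the treewidth. Since G has at least one edge (e.g. h–f), it is not an edgeless graph, so tw(G) ≥ 1. Combining the bounds, tw(G) = 1.

Treewidth 1.
Bags: B1 = {f, h}  B2 = {a, h}  B3 = {d, h}  B4 = {e, f}  B5 = {b, h}  B6 = {b, c}  B7 = {g, h}
Tree: B1–B2, B2–B3, B1–B4, B2–B5, B5–B6, B5–B7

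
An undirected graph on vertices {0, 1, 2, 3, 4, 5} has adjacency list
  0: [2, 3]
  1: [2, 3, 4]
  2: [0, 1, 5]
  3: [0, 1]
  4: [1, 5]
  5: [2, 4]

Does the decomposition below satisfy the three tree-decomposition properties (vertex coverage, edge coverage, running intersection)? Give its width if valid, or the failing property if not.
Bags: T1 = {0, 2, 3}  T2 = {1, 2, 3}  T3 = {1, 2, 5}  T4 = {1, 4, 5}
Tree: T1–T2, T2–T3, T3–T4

Vertex coverage: the bags together contain {0, 1, 2, 3, 4, 5}, the full vertex set. Edge coverage: each edge of G has both endpoints in at least one bag. Running intersection: for every vertex, the bags containing it form a connected subtree. All three properties hold, so this is a valid tree decomposition of width max|bag| − 1 = 2, and hence tw(G) ≤ 2.

Yes; width 2.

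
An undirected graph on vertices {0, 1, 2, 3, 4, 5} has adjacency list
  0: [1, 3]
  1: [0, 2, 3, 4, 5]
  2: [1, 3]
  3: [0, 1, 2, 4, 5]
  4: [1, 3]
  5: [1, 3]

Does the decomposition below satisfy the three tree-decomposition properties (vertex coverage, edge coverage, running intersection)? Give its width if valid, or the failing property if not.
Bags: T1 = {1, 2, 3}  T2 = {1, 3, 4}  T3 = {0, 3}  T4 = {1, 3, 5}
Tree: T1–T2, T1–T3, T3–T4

A tree decomposition must satisfy three properties: every vertex lies in some bag; for every edge, both endpoints lie together in some bag; and for every vertex, the bags containing it form a connected subtree. Here edge (1,0) lies in no bag, so the decomposition is invalid.

No — edge (1,0) lies in no bag.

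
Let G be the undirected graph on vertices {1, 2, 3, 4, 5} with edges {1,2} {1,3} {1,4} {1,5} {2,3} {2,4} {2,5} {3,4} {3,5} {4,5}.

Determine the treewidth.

A width-4 tree decomposition is:
Bags: B1 = {1, 2, 3, 4, 5}
Tree: (single bag)
With just one bag of size 5, the width is 5 − 1 = 4, so tw(G) ≤ 4. Conversely, {1, 2, 3, 4, 5} is a clique of size 5, and the vertices of any clique must share a bag in every tree decomposition; so some bag has ≥ 5 vertices and tw(G) ≥ 4. Combining the bounds, tw(G) = 4.

4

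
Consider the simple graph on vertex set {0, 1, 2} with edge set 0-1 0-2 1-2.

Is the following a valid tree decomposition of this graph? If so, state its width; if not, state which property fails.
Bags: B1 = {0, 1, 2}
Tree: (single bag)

Every vertex of G appears in some bag (union = {0, 1, 2}); every edge is covered by a bag; and for each vertex v the set of bags containing v is connected in the bag tree. The decomposition is therefore valid. The largest bag has 3 vertices, so the width is 2.

Yes; width 2.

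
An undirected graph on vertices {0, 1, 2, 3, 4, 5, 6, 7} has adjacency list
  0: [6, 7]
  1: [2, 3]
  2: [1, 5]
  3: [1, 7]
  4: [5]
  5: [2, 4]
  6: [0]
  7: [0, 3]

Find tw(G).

A width-1 tree decomposition is:
Bags: B1 = {4, 5}  B2 = {2, 5}  B3 = {1, 2}  B4 = {1, 3}  B5 = {3, 7}  B6 = {0, 7}  B7 = {0, 6}
Tree: B1–B2, B2–B3, B3–B4, B4–B5, B5–B6, B6–B7
The largest bag has 2 vertices, giving width 1; this decomposition certifies tw(G) ≤ 1. G has an edge, so its treewidth is at least 1. Hence tw(G) = 1 exactly.

1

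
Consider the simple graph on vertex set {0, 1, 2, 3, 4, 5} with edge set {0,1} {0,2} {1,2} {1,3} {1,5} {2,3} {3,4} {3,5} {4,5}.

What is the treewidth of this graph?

A width-2 tree decomposition is:
Bags: B1 = {1, 3, 5}  B2 = {1, 2, 3}  B3 = {0, 1, 2}  B4 = {3, 4, 5}
Tree: B1–B2, B2–B3, B1–B4
Each bag holds 3 vertices, so the decomposition has width 2, which upper-bounds the treewidth. For the lower bound, the 3 vertices {0, 1, 2} are pairwise adjacent, and any tree decomposition puts a clique entirely inside one bag — forcing width ≥ 2. The upper and lower bounds meet at 2, so that is the treewidth.

2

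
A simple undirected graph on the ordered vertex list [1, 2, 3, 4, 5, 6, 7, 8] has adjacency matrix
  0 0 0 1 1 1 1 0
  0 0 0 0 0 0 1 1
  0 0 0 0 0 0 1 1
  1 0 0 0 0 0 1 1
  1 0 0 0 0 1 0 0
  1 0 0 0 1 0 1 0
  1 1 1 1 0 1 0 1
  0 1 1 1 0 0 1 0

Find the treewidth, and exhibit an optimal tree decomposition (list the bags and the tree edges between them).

Treewidth 2.
One such decomposition:
Bags: B1 = {4, 7, 8}  B2 = {2, 7, 8}  B3 = {1, 4, 7}  B4 = {1, 6, 7}  B5 = {1, 5, 6}  B6 = {3, 7, 8}
Tree: B1–B2, B1–B3, B3–B4, B4–B5, B2–B6

Each bag holds 3 vertices, so the decomposition has width 2, which upper-bounds the treewidth. For the lower bound, the 3 vertices {1, 5, 6} are pairwise adjacent, and any tree decomposition puts a clique entirely inside one bag — forcing width ≥ 2. Hence tw(G) = 2 exactly.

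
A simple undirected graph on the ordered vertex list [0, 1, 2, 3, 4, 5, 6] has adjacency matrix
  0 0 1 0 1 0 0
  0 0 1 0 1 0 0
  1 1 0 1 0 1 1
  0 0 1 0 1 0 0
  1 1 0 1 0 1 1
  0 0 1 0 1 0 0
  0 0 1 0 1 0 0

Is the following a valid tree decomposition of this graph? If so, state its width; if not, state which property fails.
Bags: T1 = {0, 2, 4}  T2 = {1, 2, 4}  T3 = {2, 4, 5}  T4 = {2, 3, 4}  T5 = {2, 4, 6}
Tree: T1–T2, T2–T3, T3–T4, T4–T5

Checking the three conditions: (i) the bags cover all of {0, 1, 2, 3, 4, 5, 6}; (ii) for each edge, some bag contains both endpoints; (iii) the bags containing any fixed vertex form a subtree. All hold, so the decomposition is valid with width 3 − 1 = 2.

Yes; width 2.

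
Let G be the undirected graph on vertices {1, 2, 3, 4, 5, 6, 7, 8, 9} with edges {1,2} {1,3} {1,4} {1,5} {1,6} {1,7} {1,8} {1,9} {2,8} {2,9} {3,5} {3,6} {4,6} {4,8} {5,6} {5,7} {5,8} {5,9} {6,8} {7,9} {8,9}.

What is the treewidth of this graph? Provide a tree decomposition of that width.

Treewidth 3.
One optimal decomposition is:
Bags: B1 = {1, 5, 6, 8}  B2 = {1, 5, 8, 9}  B3 = {1, 3, 5, 6}  B4 = {1, 2, 8, 9}  B5 = {1, 5, 7, 9}  B6 = {1, 4, 6, 8}
Tree: B1–B2, B1–B3, B2–B4, B2–B5, B1–B6

The largest bag has 4 vertices, giving width 3; this decomposition certifies tw(G) ≤ 3. Conversely, {1, 2, 8, 9} is a clique of size 4, and the vertices of any clique must share a bag in every tree decomposition; so some bag has ≥ 4 vertices and tw(G) ≥ 3. Therefore the treewidth is 3.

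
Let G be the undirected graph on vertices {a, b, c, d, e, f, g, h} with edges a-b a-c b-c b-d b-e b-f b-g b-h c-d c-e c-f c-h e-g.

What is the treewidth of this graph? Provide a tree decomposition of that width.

Treewidth 2.
One optimal decomposition is:
Bags: B1 = {a, b, c}  B2 = {b, c, e}  B3 = {b, c, d}  B4 = {b, c, f}  B5 = {b, e, g}  B6 = {b, c, h}
Tree: B1–B2, B1–B3, B3–B4, B2–B5, B2–B6

Every bag has size at most 3, so the width is 3 − 1 = 2 and tw(G) ≤ 2. For the lower bound, the 3 vertices {b, e, g} are pairwise adjacent, and any tree decomposition puts a clique entirely inside one bag — forcing width ≥ 2. Combining the bounds, tw(G) = 2.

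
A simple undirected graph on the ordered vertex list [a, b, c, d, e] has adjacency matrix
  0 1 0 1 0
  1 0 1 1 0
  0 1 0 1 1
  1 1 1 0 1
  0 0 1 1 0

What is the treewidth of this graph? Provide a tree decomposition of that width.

Treewidth 2.
One such decomposition:
Bags: B1 = {a, b, d}  B2 = {b, c, d}  B3 = {c, d, e}
Tree: B1–B2, B2–B3

The largest bag has 3 vertices, giving width 2; this decomposition certifies tw(G) ≤ 2. Conversely, {c, d, e} is a clique of size 3, and the vertices of any clique must share a bag in every tree decomposition; so some bag has ≥ 3 vertices and tw(G) ≥ 2. Therefore the treewidth is 2.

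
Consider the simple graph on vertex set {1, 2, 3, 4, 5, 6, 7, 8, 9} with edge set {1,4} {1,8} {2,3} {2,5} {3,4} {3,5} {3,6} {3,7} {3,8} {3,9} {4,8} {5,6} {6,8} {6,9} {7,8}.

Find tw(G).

A width-2 tree decomposition is:
Bags: B1 = {3, 6, 8}  B2 = {3, 5, 6}  B3 = {3, 7, 8}  B4 = {3, 4, 8}  B5 = {3, 6, 9}  B6 = {1, 4, 8}  B7 = {2, 3, 5}
Tree: B1–B2, B1–B3, B1–B4, B1–B5, B4–B6, B2–B7
The largest bag has 3 vertices, giving width 2; this decomposition certifies tw(G) ≤ 2. Conversely, {1, 4, 8} is a clique of size 3, and the vertices of any clique must share a bag in every tree decomposition; so some bag has ≥ 3 vertices and tw(G) ≥ 2. Combining the bounds, tw(G) = 2.

2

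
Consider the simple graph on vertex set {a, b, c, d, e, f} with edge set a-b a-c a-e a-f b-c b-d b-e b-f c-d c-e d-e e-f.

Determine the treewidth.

A width-3 tree decomposition is:
Bags: B1 = {b, c, d, e}  B2 = {a, b, c, e}  B3 = {a, b, e, f}
Tree: B1–B2, B2–B3
The largest bag has 4 vertices, giving width 3; this decomposition certifies tw(G) ≤ 3. Conversely, {b, c, d, e} is a clique of size 4, and the vertices of any clique must share a bag in every tree decomposition; so some bag has ≥ 4 vertices and tw(G) ≥ 3. Therefore the treewidth is 3.

3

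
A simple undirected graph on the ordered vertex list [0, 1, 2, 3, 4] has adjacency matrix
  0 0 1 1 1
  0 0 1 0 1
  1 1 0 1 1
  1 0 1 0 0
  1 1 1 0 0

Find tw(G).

A width-2 tree decomposition is:
Bags: B1 = {0, 2, 3}  B2 = {0, 2, 4}  B3 = {1, 2, 4}
Tree: B1–B2, B2–B3
Every bag has size at most 3, so the width is 3 − 1 = 2 and tw(G) ≤ 2. Conversely, {0, 2, 3} is a clique of size 3, and the vertices of any clique must share a bag in every tree decomposition; so some bag has ≥ 3 vertices and tw(G) ≥ 2. Combining the bounds, tw(G) = 2.

2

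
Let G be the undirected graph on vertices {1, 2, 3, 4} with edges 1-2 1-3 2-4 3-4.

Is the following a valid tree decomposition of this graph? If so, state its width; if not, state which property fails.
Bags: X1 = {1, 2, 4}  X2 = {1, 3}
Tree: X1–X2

No — edge (4,3) lies in no bag.

A tree decomposition must satisfy three properties: every vertex lies in some bag; for every edge, both endpoints lie together in some bag; and for every vertex, the bags containing it form a connected subtree. Here edge (4,3) lies in no bag, so the decomposition is invalid.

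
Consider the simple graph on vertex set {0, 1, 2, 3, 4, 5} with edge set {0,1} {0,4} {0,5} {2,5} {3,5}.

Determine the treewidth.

A width-1 tree decomposition is:
Bags: B1 = {0, 5}  B2 = {0, 4}  B3 = {2, 5}  B4 = {0, 1}  B5 = {3, 5}
Tree: B1–B2, B1–B3, B2–B4, B3–B5
The largest bag has 2 vertices, giving width 1; this decomposition certifies tw(G) ≤ 1. G has an edge, so its treewidth is at least 1. Combining the bounds, tw(G) = 1.

1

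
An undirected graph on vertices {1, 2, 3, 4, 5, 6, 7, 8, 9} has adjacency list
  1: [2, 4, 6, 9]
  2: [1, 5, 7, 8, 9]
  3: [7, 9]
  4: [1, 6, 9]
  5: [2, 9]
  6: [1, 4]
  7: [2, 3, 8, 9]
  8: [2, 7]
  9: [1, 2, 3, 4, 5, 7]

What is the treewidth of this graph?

A width-2 tree decomposition is:
Bags: B1 = {1, 2, 9}  B2 = {1, 4, 9}  B3 = {2, 7, 9}  B4 = {2, 5, 9}  B5 = {3, 7, 9}  B6 = {1, 4, 6}  B7 = {2, 7, 8}
Tree: B1–B2, B1–B3, B1–B4, B3–B5, B2–B6, B3–B7
The largest bag has 3 vertices, giving width 2; this decomposition certifies tw(G) ≤ 2. On the other hand G contains the 3-clique {2, 7, 8}. A clique must lie in a single bag of any decomposition, so no decomposition can have width below 2. Hence tw(G) = 2 exactly.

2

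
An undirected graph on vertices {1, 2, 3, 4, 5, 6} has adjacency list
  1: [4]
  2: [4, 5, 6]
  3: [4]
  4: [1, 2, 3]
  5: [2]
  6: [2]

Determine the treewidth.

A width-1 tree decomposition is:
Bags: B1 = {2, 4}  B2 = {3, 4}  B3 = {2, 5}  B4 = {1, 4}  B5 = {2, 6}
Tree: B1–B2, B1–B3, B2–B4, B1–B5
Every bag has size at most 2, so the width is 2 − 1 = 1 and tw(G) ≤ 1. Any graph with an edge has treewidth ≥ 1, and G has the edge 4–2. Combining the bounds, tw(G) = 1.

1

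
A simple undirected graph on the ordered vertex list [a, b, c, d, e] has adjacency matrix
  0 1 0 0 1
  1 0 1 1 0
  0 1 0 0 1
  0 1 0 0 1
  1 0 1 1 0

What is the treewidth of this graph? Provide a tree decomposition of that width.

Treewidth 2.
One such decomposition:
Bags: B1 = {b, c, e}  B2 = {a, b, e}  B3 = {b, d, e}
Tree: B1–B2, B2–B3

Every bag has size at most 3, so the width is 3 − 1 = 2 and tw(G) ≤ 2. For the lower bound, G contains the cycle b–c–e–a–b, so G is not a forest; only forests have treewidth ≤ 1, hence tw(G) ≥ 2. Therefore the treewidth is 2.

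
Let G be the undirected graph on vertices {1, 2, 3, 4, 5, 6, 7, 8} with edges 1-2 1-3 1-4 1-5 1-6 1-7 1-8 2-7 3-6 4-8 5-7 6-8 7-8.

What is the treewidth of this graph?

2

A width-2 tree decomposition is:
Bags: B1 = {1, 6, 8}  B2 = {1, 7, 8}  B3 = {1, 5, 7}  B4 = {1, 4, 8}  B5 = {1, 3, 6}  B6 = {1, 2, 7}
Tree: B1–B2, B2–B3, B1–B4, B1–B5, B2–B6
Every bag has size at most 3, so the width is 3 − 1 = 2 and tw(G) ≤ 2. For the lower bound, the 3 vertices {1, 3, 6} are pairwise adjacent, and any tree decomposition puts a clique entirely inside one bag — forcing width ≥ 2. Hence tw(G) = 2 exactly.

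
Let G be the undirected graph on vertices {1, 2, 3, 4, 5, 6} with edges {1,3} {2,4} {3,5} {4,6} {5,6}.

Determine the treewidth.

A width-1 tree decomposition is:
Bags: B1 = {2, 4}  B2 = {4, 6}  B3 = {5, 6}  B4 = {3, 5}  B5 = {1, 3}
Tree: B1–B2, B2–B3, B3–B4, B4–B5
Each bag holds 2 vertices, so the decomposition has width 1, which upper-bounds the treewidth. Since G has at least one edge (e.g. 2–4), it is not an edgeless graph, so tw(G) ≥ 1. The upper and lower bounds meet at 1, so that is the treewidth.

1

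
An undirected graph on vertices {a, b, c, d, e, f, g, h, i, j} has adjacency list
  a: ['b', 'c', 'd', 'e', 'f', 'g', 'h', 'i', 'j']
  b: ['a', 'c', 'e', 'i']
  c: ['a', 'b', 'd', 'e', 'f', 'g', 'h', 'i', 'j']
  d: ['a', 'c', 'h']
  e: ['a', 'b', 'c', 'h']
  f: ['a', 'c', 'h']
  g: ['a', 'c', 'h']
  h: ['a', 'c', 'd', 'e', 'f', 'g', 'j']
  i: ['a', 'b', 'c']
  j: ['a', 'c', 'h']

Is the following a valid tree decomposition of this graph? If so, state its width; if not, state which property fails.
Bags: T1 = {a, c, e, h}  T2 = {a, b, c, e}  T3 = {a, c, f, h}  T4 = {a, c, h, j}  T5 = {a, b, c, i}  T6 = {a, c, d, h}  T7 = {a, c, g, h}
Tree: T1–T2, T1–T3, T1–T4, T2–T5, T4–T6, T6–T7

Yes; width 3.

Vertex coverage: the bags together contain {a, b, c, d, e, f, g, h, i, j}, the full vertex set. Edge coverage: each edge of G has both endpoints in at least one bag. Running intersection: for every vertex, the bags containing it form a connected subtree. All three properties hold, so this is a valid tree decomposition of width max|bag| − 1 = 3, and hence tw(G) ≤ 3.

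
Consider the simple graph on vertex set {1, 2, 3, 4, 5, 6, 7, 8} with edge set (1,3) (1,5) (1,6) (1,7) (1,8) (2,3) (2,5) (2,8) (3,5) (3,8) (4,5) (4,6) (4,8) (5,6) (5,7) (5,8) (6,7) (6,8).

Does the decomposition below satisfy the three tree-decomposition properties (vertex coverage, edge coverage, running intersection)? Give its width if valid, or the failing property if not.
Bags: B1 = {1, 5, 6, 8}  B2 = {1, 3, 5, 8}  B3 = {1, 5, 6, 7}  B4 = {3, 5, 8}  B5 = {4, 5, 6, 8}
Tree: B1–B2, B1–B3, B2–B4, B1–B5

A tree decomposition must satisfy three properties: every vertex lies in some bag; for every edge, both endpoints lie together in some bag; and for every vertex, the bags containing it form a connected subtree. Here vertex 2 appears in no bag, so the decomposition is invalid.

No — vertex 2 appears in no bag.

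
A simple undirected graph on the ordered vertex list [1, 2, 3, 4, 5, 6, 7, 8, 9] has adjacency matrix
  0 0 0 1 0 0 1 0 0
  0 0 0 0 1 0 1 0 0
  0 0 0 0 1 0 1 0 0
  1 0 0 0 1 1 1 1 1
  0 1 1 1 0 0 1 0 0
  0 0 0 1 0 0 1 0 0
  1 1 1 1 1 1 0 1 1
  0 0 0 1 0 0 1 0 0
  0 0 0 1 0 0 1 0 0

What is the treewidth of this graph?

2

A width-2 tree decomposition is:
Bags: B1 = {4, 6, 7}  B2 = {4, 5, 7}  B3 = {4, 7, 9}  B4 = {1, 4, 7}  B5 = {2, 5, 7}  B6 = {4, 7, 8}  B7 = {3, 5, 7}
Tree: B1–B2, B2–B3, B3–B4, B2–B5, B4–B6, B5–B7
Each bag holds 3 vertices, so the decomposition has width 2, which upper-bounds the treewidth. Conversely, {2, 5, 7} is a clique of size 3, and the vertices of any clique must share a bag in every tree decomposition; so some bag has ≥ 3 vertices and tw(G) ≥ 2. Combining the bounds, tw(G) = 2.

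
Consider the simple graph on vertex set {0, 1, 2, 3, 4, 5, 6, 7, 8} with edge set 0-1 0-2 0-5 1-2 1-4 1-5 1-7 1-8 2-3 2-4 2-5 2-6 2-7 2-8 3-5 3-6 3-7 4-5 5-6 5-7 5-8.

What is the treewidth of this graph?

A width-3 tree decomposition is:
Bags: B1 = {1, 2, 4, 5}  B2 = {1, 2, 5, 7}  B3 = {1, 2, 5, 8}  B4 = {0, 1, 2, 5}  B5 = {2, 3, 5, 7}  B6 = {2, 3, 5, 6}
Tree: B1–B2, B1–B3, B2–B4, B2–B5, B5–B6
Each bag holds 4 vertices, so the decomposition has width 3, which upper-bounds the treewidth. On the other hand G contains the 4-clique {0, 1, 2, 5}. A clique must lie in a single bag of any decomposition, so no decomposition can have width below 3. The upper and lower bounds meet at 3, so that is the treewidth.

3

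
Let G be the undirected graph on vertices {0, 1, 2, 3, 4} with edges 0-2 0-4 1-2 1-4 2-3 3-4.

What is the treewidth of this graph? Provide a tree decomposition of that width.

Each bag holds 3 vertices, so the decomposition has width 2, which upper-bounds the treewidth. Since 1–4–0–2–1 is a cycle in G, G is not acyclic. Forests are exactly the graphs of treewidth ≤ 1, so tw(G) ≥ 2. Combining the bounds, tw(G) = 2.

Treewidth 2.
One such decomposition:
Bags: B1 = {1, 2, 4}  B2 = {0, 2, 4}  B3 = {2, 3, 4}
Tree: B1–B2, B2–B3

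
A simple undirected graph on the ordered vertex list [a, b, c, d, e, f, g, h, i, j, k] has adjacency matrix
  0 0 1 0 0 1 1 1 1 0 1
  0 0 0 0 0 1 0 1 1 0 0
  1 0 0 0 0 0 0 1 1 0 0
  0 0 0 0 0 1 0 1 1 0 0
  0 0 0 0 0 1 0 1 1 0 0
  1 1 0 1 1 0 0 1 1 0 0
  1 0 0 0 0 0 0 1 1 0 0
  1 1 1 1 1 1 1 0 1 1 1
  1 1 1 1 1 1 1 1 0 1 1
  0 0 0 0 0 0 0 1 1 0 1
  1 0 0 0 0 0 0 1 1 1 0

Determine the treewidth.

3

A width-3 tree decomposition is:
Bags: B1 = {a, f, h, i}  B2 = {d, f, h, i}  B3 = {a, c, h, i}  B4 = {e, f, h, i}  B5 = {b, f, h, i}  B6 = {a, h, i, k}  B7 = {a, g, h, i}  B8 = {h, i, j, k}
Tree: B1–B2, B1–B3, B2–B4, B1–B5, B3–B6, B3–B7, B6–B8
Every bag has size at most 4, so the width is 4 − 1 = 3 and tw(G) ≤ 3. On the other hand G contains the 4-clique {d, f, h, i}. A clique must lie in a single bag of any decomposition, so no decomposition can have width below 3. Combining the bounds, tw(G) = 3.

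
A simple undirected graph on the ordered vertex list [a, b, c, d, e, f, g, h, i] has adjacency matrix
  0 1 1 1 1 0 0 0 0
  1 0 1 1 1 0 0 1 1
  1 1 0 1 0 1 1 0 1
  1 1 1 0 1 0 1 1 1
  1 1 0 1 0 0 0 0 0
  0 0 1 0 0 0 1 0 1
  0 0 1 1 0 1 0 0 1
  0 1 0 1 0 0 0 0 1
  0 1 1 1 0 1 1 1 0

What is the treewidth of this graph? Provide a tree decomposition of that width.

Every bag has size at most 4, so the width is 4 − 1 = 3 and tw(G) ≤ 3. For the lower bound, the 4 vertices {c, d, g, i} are pairwise adjacent, and any tree decomposition puts a clique entirely inside one bag — forcing width ≥ 3. Combining the bounds, tw(G) = 3.

Treewidth 3.
One such decomposition:
Bags: B1 = {a, b, c, d}  B2 = {b, c, d, i}  B3 = {c, d, g, i}  B4 = {b, d, h, i}  B5 = {a, b, d, e}  B6 = {c, f, g, i}
Tree: B1–B2, B2–B3, B2–B4, B1–B5, B3–B6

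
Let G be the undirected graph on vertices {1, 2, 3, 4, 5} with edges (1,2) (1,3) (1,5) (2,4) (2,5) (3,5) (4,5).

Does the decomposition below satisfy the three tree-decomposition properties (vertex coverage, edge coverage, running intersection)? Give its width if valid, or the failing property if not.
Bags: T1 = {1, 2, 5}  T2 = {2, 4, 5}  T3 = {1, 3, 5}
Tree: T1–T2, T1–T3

Every vertex of G appears in some bag (union = {1, 2, 3, 4, 5}); every edge is covered by a bag; and for each vertex v the set of bags containing v is connected in the bag tree. The decomposition is therefore valid. The largest bag has 3 vertices, so the width is 2.

Yes; width 2.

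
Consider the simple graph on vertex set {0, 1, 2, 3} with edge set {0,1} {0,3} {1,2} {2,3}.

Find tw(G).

A width-2 tree decomposition is:
Bags: B1 = {0, 1, 2}  B2 = {0, 2, 3}
Tree: B1–B2
The largest bag has 3 vertices, giving width 2; this decomposition certifies tw(G) ≤ 2. For the lower bound, G contains the cycle 2–1–0–3–2, so G is not a forest; only forests have treewidth ≤ 1, hence tw(G) ≥ 2. Therefore the treewidth is 2.

2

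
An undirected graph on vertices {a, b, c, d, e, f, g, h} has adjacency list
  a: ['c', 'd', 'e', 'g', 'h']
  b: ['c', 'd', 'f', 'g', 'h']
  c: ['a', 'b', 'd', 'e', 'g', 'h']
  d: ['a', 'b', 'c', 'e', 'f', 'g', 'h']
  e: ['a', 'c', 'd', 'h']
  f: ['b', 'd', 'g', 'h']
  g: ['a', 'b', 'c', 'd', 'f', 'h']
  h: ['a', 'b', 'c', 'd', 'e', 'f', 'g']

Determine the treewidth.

A width-4 tree decomposition is:
Bags: B1 = {a, c, d, g, h}  B2 = {b, c, d, g, h}  B3 = {a, c, d, e, h}  B4 = {b, d, f, g, h}
Tree: B1–B2, B1–B3, B2–B4
Each bag holds 5 vertices, so the decomposition has width 4, which upper-bounds the treewidth. For the lower bound, the 5 vertices {a, c, d, g, h} are pairwise adjacent, and any tree decomposition puts a clique entirely inside one bag — forcing width ≥ 4. Hence tw(G) = 4 exactly.

4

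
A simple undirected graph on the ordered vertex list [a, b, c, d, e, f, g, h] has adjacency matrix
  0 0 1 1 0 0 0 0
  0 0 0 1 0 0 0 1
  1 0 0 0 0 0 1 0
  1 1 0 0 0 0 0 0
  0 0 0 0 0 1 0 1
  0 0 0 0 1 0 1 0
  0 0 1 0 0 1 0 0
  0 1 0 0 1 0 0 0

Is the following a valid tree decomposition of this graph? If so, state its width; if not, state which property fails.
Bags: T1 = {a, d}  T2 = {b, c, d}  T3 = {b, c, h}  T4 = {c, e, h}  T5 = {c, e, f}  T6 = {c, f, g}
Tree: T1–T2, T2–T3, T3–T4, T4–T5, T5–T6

A tree decomposition must satisfy three properties: every vertex lies in some bag; for every edge, both endpoints lie together in some bag; and for every vertex, the bags containing it form a connected subtree. Here edge (c,a) lies in no bag, so the decomposition is invalid.

No — edge (c,a) lies in no bag.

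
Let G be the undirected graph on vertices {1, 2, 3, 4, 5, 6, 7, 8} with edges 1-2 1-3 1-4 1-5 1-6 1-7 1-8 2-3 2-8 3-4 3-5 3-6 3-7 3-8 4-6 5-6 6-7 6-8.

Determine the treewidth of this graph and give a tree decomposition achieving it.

Treewidth 3.
Bags: B1 = {1, 3, 6, 8}  B2 = {1, 3, 5, 6}  B3 = {1, 3, 4, 6}  B4 = {1, 3, 6, 7}  B5 = {1, 2, 3, 8}
Tree: B1–B2, B2–B3, B2–B4, B1–B5

Every bag has size at most 4, so the width is 4 − 1 = 3 and tw(G) ≤ 3. Conversely, {1, 2, 3, 8} is a clique of size 4, and the vertices of any clique must share a bag in every tree decomposition; so some bag has ≥ 4 vertices and tw(G) ≥ 3. Hence tw(G) = 3 exactly.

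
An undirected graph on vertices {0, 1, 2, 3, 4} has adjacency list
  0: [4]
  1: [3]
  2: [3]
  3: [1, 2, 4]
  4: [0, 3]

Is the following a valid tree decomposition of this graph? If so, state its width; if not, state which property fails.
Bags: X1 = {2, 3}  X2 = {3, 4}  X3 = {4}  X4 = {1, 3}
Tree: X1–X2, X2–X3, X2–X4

A tree decomposition must satisfy three properties: every vertex lies in some bag; for every edge, both endpoints lie together in some bag; and for every vertex, the bags containing it form a connected subtree. Here vertex 0 appears in no bag, so the decomposition is invalid.

No — vertex 0 appears in no bag.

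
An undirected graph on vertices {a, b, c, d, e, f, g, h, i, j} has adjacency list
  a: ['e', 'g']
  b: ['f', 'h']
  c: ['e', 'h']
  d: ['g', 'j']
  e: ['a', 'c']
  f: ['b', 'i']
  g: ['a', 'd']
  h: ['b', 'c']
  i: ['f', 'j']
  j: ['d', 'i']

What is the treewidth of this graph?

A width-2 tree decomposition is:
Bags: B1 = {f, i, j}  B2 = {d, f, j}  B3 = {d, f, g}  B4 = {a, f, g}  B5 = {a, e, f}  B6 = {c, e, f}  B7 = {c, f, h}  B8 = {b, f, h}
Tree: B1–B2, B2–B3, B3–B4, B4–B5, B5–B6, B6–B7, B7–B8
The largest bag has 3 vertices, giving width 2; this decomposition certifies tw(G) ≤ 2. The edges f–i–j–d–g–a–e–c–h–b–f form a cycle, so G is not a tree and its treewidth is at least 2. Therefore the treewidth is 2.

2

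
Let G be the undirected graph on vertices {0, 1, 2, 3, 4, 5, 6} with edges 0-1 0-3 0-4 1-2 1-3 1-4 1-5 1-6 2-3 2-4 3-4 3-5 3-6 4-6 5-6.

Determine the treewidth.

A width-3 tree decomposition is:
Bags: B1 = {1, 3, 5, 6}  B2 = {1, 3, 4, 6}  B3 = {1, 2, 3, 4}  B4 = {0, 1, 3, 4}
Tree: B1–B2, B2–B3, B2–B4
Every bag has size at most 4, so the width is 4 − 1 = 3 and tw(G) ≤ 3. For the lower bound, the 4 vertices {0, 1, 3, 4} are pairwise adjacent, and any tree decomposition puts a clique entirely inside one bag — forcing width ≥ 3. Therefore the treewidth is 3.

3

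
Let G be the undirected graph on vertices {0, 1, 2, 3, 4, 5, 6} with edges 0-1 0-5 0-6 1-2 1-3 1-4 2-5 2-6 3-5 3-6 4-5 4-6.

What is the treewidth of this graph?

3

A width-3 tree decomposition is:
Bags: B1 = {0, 1, 5, 6}  B2 = {1, 3, 5, 6}  B3 = {1, 4, 5, 6}  B4 = {1, 2, 5, 6}
Tree: B1–B2, B2–B3, B3–B4
Each bag holds 4 vertices, so the decomposition has width 3, which upper-bounds the treewidth. For the lower bound: the 4 vertex sets {0,1}, {3,6}, {5}, {4} are disjoint, each induces a connected subgraph, and every pair is joined by at least one edge of G. Contracting each set to a single vertex therefore yields K_{4} as a minor, and since treewidth is minor-monotone, tw(G) ≥ tw(K_{4}) = 3. Combining the bounds, tw(G) = 3.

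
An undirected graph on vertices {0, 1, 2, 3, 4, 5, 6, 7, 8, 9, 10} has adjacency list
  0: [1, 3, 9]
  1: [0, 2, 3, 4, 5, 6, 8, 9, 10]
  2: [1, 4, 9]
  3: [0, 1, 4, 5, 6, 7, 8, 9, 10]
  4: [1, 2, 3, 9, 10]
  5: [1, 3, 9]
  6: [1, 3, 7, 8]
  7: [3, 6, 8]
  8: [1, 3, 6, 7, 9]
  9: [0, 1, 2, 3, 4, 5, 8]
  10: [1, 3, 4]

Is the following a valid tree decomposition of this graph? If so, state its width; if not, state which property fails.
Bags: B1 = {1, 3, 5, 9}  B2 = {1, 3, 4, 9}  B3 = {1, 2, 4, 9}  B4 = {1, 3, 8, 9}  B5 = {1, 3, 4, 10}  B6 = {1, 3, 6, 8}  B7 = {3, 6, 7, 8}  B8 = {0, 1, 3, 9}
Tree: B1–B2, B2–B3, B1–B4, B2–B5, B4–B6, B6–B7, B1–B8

Yes; width 3.

Checking the three conditions: (i) the bags cover all of {0, 1, 2, 3, 4, 5, 6, 7, 8, 9, 10}; (ii) for each edge, some bag contains both endpoints; (iii) the bags containing any fixed vertex form a subtree. All hold, so the decomposition is valid with width 4 − 1 = 3.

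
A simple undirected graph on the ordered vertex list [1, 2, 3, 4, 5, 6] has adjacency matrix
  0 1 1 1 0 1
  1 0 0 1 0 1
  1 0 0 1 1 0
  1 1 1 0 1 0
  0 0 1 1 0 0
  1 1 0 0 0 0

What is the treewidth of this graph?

2

A width-2 tree decomposition is:
Bags: B1 = {1, 3, 4}  B2 = {1, 2, 4}  B3 = {1, 2, 6}  B4 = {3, 4, 5}
Tree: B1–B2, B2–B3, B1–B4
The largest bag has 3 vertices, giving width 2; this decomposition certifies tw(G) ≤ 2. On the other hand G contains the 3-clique {1, 2, 4}. A clique must lie in a single bag of any decomposition, so no decomposition can have width below 2. Hence tw(G) = 2 exactly.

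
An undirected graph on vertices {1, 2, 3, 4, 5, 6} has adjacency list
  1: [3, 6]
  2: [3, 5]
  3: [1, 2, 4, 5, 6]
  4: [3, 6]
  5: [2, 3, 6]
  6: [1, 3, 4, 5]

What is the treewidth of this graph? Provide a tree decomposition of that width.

Every bag has size at most 3, so the width is 3 − 1 = 2 and tw(G) ≤ 2. For the lower bound, the 3 vertices {2, 3, 5} are pairwise adjacent, and any tree decomposition puts a clique entirely inside one bag — forcing width ≥ 2. Therefore the treewidth is 2.

Treewidth 2.
One optimal decomposition is:
Bags: B1 = {1, 3, 6}  B2 = {3, 5, 6}  B3 = {2, 3, 5}  B4 = {3, 4, 6}
Tree: B1–B2, B2–B3, B1–B4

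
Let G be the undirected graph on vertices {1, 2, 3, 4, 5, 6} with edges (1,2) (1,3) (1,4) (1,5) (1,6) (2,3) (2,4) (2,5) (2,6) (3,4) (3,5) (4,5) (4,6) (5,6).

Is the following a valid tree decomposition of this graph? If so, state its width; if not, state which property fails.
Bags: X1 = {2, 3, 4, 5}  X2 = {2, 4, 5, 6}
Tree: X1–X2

No — vertex 1 appears in no bag.

A tree decomposition must satisfy three properties: every vertex lies in some bag; for every edge, both endpoints lie together in some bag; and for every vertex, the bags containing it form a connected subtree. Here vertex 1 appears in no bag, so the decomposition is invalid.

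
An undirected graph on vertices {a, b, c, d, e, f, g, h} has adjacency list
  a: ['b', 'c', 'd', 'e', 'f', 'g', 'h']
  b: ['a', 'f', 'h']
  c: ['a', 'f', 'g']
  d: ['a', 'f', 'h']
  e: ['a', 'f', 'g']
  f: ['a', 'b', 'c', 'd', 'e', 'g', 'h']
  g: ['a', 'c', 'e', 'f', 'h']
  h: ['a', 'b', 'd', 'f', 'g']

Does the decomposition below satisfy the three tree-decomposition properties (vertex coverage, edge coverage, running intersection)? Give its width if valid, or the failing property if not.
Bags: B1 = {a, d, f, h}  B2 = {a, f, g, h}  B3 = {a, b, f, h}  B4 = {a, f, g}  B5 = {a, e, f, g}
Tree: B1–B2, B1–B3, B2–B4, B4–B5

A tree decomposition must satisfy three properties: every vertex lies in some bag; for every edge, both endpoints lie together in some bag; and for every vertex, the bags containing it form a connected subtree. Here vertex c appears in no bag, so the decomposition is invalid.

No — vertex c appears in no bag.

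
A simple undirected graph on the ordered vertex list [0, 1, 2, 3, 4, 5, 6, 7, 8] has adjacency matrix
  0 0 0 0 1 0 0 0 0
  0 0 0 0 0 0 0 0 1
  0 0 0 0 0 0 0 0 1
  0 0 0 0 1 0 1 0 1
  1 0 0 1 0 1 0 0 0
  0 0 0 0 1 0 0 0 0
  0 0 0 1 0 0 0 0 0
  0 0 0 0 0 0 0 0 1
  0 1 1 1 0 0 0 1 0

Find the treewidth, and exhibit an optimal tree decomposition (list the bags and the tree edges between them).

The largest bag has 2 vertices, giving width 1; this decomposition certifies tw(G) ≤ 1. G has an edge, so its treewidth is at least 1. Therefore the treewidth is 1.

Treewidth 1.
Bags: B1 = {3, 4}  B2 = {3, 6}  B3 = {3, 8}  B4 = {1, 8}  B5 = {2, 8}  B6 = {7, 8}  B7 = {0, 4}  B8 = {4, 5}
Tree: B1–B2, B2–B3, B3–B4, B4–B5, B3–B6, B1–B7, B1–B8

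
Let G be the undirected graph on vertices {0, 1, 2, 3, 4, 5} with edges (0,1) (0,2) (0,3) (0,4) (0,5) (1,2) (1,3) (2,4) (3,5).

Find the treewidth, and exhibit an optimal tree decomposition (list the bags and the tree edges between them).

Each bag holds 3 vertices, so the decomposition has width 2, which upper-bounds the treewidth. For the lower bound, the 3 vertices {0, 1, 2} are pairwise adjacent, and any tree decomposition puts a clique entirely inside one bag — forcing width ≥ 2. The upper and lower bounds meet at 2, so that is the treewidth.

Treewidth 2.
One optimal decomposition is:
Bags: B1 = {0, 1, 3}  B2 = {0, 1, 2}  B3 = {0, 2, 4}  B4 = {0, 3, 5}
Tree: B1–B2, B2–B3, B1–B4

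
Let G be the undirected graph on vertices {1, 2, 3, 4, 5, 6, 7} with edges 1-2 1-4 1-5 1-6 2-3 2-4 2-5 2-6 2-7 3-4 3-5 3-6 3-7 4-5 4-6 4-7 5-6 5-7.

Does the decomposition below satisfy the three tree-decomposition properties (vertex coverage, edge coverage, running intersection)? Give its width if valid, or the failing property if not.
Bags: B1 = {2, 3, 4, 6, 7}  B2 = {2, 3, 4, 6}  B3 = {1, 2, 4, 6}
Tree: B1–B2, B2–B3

No — vertex 5 appears in no bag.

A tree decomposition must satisfy three properties: every vertex lies in some bag; for every edge, both endpoints lie together in some bag; and for every vertex, the bags containing it form a connected subtree. Here vertex 5 appears in no bag, so the decomposition is invalid.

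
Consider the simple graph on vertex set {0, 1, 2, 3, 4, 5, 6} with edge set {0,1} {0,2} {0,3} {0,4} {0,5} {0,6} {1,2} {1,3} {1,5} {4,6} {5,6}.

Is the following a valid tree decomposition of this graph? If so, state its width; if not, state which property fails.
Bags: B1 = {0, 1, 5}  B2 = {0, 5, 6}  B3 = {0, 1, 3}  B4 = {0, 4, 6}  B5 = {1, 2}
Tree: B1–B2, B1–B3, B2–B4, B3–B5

No — edge (0,2) lies in no bag.

A tree decomposition must satisfy three properties: every vertex lies in some bag; for every edge, both endpoints lie together in some bag; and for every vertex, the bags containing it form a connected subtree. Here edge (0,2) lies in no bag, so the decomposition is invalid.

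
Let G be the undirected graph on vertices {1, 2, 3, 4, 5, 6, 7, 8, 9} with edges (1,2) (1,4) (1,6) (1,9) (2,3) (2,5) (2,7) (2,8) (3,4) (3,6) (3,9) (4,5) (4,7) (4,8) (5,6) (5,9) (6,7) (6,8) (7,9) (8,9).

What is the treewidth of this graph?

A width-4 tree decomposition is:
Bags: B1 = {2, 3, 4, 6, 9}  B2 = {2, 4, 6, 7, 9}  B3 = {1, 2, 4, 6, 9}  B4 = {2, 4, 5, 6, 9}  B5 = {2, 4, 6, 8, 9}
Tree: B1–B2, B2–B3, B3–B4, B4–B5
Every bag has size at most 5, so the width is 5 − 1 = 4 and tw(G) ≤ 4. For the lower bound: the 5 vertex sets {3,6}, {4,7}, {1,9}, {2}, {5} are disjoint, each induces a connected subgraph, and every pair is joined by at least one edge of G. Contracting each set to a single vertex therefore yields K_{5} as a minor, and since treewidth is minor-monotone, tw(G) ≥ tw(K_{5}) = 4. Therefore the treewidth is 4.

4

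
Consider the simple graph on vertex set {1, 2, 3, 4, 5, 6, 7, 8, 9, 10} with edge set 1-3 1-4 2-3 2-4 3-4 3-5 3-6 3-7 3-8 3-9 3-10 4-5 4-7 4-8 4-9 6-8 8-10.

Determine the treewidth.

2

A width-2 tree decomposition is:
Bags: B1 = {3, 4, 8}  B2 = {1, 3, 4}  B3 = {3, 4, 5}  B4 = {3, 4, 9}  B5 = {2, 3, 4}  B6 = {3, 8, 10}  B7 = {3, 6, 8}  B8 = {3, 4, 7}
Tree: B1–B2, B2–B3, B1–B4, B2–B5, B1–B6, B6–B7, B2–B8
The largest bag has 3 vertices, giving width 2; this decomposition certifies tw(G) ≤ 2. Conversely, {3, 8, 10} is a clique of size 3, and the vertices of any clique must share a bag in every tree decomposition; so some bag has ≥ 3 vertices and tw(G) ≥ 2. Hence tw(G) = 2 exactly.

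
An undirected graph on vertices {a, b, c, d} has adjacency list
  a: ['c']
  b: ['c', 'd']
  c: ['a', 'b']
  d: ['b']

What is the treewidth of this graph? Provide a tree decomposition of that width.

Treewidth 1.
One such decomposition:
Bags: B1 = {b, c}  B2 = {b, d}  B3 = {a, c}
Tree: B1–B2, B1–B3

The largest bag has 2 vertices, giving width 1; this decomposition certifies tw(G) ≤ 1. Since G has at least one edge (e.g. c–b), it is not an edgeless graph, so tw(G) ≥ 1. Hence tw(G) = 1 exactly.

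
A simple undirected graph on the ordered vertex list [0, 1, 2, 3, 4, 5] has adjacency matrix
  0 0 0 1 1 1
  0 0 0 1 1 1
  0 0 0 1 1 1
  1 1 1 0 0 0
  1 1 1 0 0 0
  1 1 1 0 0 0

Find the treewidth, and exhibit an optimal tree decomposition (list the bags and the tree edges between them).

Treewidth 3.
Bags: B1 = {0, 1, 2, 4}  B2 = {0, 1, 2, 5}  B3 = {0, 1, 2, 3}
Tree: B1–B2, B2–B3

Every bag has size at most 4, so the width is 4 − 1 = 3 and tw(G) ≤ 3. For the lower bound: the 4 vertex sets {1,4}, {0,5}, {2}, {3} are disjoint, each induces a connected subgraph, and every pair is joined by at least one edge of G. Contracting each set to a single vertex therefore yields K_{4} as a minor, and since treewidth is minor-monotone, tw(G) ≥ tw(K_{4}) = 3. Hence tw(G) = 3 exactly.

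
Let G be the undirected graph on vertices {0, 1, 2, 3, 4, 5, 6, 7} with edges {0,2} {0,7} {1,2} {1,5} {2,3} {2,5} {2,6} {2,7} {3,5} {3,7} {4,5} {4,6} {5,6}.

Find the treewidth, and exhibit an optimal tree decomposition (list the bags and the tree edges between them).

The largest bag has 3 vertices, giving width 2; this decomposition certifies tw(G) ≤ 2. Conversely, {0, 2, 7} is a clique of size 3, and the vertices of any clique must share a bag in every tree decomposition; so some bag has ≥ 3 vertices and tw(G) ≥ 2. Hence tw(G) = 2 exactly.

Treewidth 2.
Bags: B1 = {1, 2, 5}  B2 = {2, 3, 5}  B3 = {2, 5, 6}  B4 = {2, 3, 7}  B5 = {0, 2, 7}  B6 = {4, 5, 6}
Tree: B1–B2, B2–B3, B2–B4, B4–B5, B3–B6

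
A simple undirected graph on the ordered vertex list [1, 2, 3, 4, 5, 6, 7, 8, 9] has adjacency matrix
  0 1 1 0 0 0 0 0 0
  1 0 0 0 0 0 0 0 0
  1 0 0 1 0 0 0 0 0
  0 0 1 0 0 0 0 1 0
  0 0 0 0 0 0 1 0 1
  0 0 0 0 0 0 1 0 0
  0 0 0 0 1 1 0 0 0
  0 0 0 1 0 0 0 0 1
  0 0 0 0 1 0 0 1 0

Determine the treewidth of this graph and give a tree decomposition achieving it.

Every bag has size at most 2, so the width is 2 − 1 = 1 and tw(G) ≤ 1. Since G has at least one edge (e.g. 2–1), it is not an edgeless graph, so tw(G) ≥ 1. Therefore the treewidth is 1.

Treewidth 1.
One optimal decomposition is:
Bags: B1 = {1, 2}  B2 = {1, 3}  B3 = {3, 4}  B4 = {4, 8}  B5 = {8, 9}  B6 = {5, 9}  B7 = {5, 7}  B8 = {6, 7}
Tree: B1–B2, B2–B3, B3–B4, B4–B5, B5–B6, B6–B7, B7–B8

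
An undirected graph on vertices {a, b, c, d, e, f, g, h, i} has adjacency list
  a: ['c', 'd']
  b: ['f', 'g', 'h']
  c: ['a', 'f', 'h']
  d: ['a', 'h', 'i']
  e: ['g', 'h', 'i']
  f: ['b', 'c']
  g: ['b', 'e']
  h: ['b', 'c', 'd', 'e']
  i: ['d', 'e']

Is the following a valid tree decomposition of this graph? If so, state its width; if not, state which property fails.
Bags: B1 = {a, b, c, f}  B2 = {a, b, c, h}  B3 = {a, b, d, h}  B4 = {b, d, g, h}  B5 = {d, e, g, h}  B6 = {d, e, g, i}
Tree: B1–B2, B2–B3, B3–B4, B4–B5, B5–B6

Yes; width 3.

Every vertex of G appears in some bag (union = {a, b, c, d, e, f, g, h, i}); every edge is covered by a bag; and for each vertex v the set of bags containing v is connected in the bag tree. The decomposition is therefore valid. The largest bag has 4 vertices, so the width is 3.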